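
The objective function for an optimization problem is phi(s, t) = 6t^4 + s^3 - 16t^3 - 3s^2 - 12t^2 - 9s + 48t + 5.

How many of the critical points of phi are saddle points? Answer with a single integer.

phi separates as a function of s plus a function of t, so ∇phi=0 decouples.
∂phi/∂s = 3(s - 3)(s + 1) = 0 at s ∈ {-1, 3}; ∂phi/∂t = 24(t - 2)(t - 1)(t + 1) = 0 at t ∈ {-1, 1, 2}.
The Hessian is diagonal: diag(phi_ss, phi_tt). Second derivatives: phi_ss(-1)=-12, phi_ss(3)=12; phi_tt(-1)=144, phi_tt(1)=-48, phi_tt(2)=72.
Saddle points occur where the two diagonal entries have opposite signs: (-1, -1), (-1, 2), (3, 1). Count: 3.

3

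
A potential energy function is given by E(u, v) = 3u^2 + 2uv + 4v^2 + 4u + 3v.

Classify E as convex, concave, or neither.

E is quadratic, so its Hessian is the constant matrix H = [[6, 2], [2, 8]].
det(H) = 44, tr(H) = 14.
det(H) > 0 and tr(H) > 0, so H is positive definite everywhere: convex.

convex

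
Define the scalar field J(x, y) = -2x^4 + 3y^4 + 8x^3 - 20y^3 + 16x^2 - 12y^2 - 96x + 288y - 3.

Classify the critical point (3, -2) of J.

saddle point

The mixed partial ∂²J/∂x∂y is 0, so the Hessian at any point is diag(J_xx, J_yy) = diag(8(-3x^2 + 6x + 4), 12(3y^2 - 10y - 2)).
At (3, -2): H = diag(-40, 360).
The eigenvalues have opposite signs, so H is indefinite: a saddle point.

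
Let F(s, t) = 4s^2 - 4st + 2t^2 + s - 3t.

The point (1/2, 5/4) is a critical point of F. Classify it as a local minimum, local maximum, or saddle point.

local minimum

The Hessian of F is constant: H = [[8, -4], [-4, 4]].
det(H) = 8·4 − (-4)² = 16.
det(H) > 0 and tr(H) = 12 > 0, so H is positive definite and the point is a local minimum.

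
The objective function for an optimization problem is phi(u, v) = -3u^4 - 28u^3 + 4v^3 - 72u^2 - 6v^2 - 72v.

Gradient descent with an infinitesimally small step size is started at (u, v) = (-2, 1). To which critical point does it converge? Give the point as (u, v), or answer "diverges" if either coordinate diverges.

(-3, 3)

phi is separable, so gradient descent decouples: u follows -∂phi/∂u, v follows -∂phi/∂v.
∂phi/∂u = -12u(u + 3)(u + 4); at u=-2 this is 48, so u decreases.
∂phi/∂v = 12(v - 3)(v + 2); at v=1 this is -72, so v increases.
u converges to its nearest critical value -3 (a local min of the u-part); v converges to 3. The iterate converges to (-3, 3).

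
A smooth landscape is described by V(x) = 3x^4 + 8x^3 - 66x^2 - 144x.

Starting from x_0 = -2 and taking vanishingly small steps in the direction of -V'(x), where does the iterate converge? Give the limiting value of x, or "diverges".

V'(x) = 12(x - 3)(x + 1)(x + 4), so V'(-2) = 120.
Gradient descent moves in the -V' direction, i.e. x is decreasing.
The nearest critical point in that direction is x = -4, where V'' = 252 > 0 (a local minimum). The iterate converges there.

-4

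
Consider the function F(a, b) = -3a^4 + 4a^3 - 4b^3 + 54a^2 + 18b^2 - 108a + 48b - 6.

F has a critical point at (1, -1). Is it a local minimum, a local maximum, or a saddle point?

local minimum

The mixed partial ∂²F/∂a∂b is 0, so the Hessian at any point is diag(F_aa, F_bb) = diag(12(-3a^2 + 2a + 9), 12(-2b + 3)).
At (1, -1): H = diag(96, 60).
Both eigenvalues are positive, so H is positive definite: a local minimum.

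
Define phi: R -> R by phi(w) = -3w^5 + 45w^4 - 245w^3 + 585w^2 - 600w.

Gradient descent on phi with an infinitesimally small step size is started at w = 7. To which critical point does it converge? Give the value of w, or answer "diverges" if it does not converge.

phi'(w) = -15(w - 5)(w - 4)(w - 2)(w - 1), so phi'(7) = -2700.
Gradient descent moves in the -phi' direction, i.e. w is increasing.
There is no critical point above w=7, and phi' keeps the same sign, so the iterate runs off to +∞.

diverges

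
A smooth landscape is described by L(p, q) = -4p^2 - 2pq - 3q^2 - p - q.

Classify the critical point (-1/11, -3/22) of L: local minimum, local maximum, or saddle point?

local maximum

The Hessian of L is constant: H = [[-8, -2], [-2, -6]].
det(H) = (-8)·(-6) − (-2)² = 44.
det(H) > 0 and tr(H) = -14 < 0, so H is negative definite and the point is a local maximum.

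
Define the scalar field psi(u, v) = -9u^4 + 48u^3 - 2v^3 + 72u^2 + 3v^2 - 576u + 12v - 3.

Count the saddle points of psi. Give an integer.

psi separates as a function of u plus a function of v, so ∇psi=0 decouples.
∂psi/∂u = -36(u - 4)(u - 2)(u + 2) = 0 at u ∈ {-2, 2, 4}; ∂psi/∂v = -6(v - 2)(v + 1) = 0 at v ∈ {-1, 2}.
The Hessian is diagonal: diag(psi_uu, psi_vv). Second derivatives: psi_uu(-2)=-864, psi_uu(2)=288, psi_uu(4)=-432; psi_vv(-1)=18, psi_vv(2)=-18.
Saddle points occur where the two diagonal entries have opposite signs: (-2, -1), (2, 2), (4, -1). Count: 3.

3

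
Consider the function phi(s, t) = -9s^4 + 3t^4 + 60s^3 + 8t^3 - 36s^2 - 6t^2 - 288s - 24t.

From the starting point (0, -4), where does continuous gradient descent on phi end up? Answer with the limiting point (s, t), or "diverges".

phi is separable, so gradient descent decouples: s follows -∂phi/∂s, t follows -∂phi/∂t.
∂phi/∂s = -36(s - 4)(s - 2)(s + 1); at s=0 this is -288, so s increases.
∂phi/∂t = 12(t - 1)(t + 1)(t + 2); at t=-4 this is -360, so t increases.
s converges to its nearest critical value 2 (a local min of the s-part); t converges to -2. The iterate converges to (2, -2).

(2, -2)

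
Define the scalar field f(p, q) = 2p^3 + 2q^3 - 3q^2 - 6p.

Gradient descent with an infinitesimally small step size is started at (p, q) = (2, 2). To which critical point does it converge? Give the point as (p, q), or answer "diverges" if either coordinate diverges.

(1, 1)

f is separable, so gradient descent decouples: p follows -∂f/∂p, q follows -∂f/∂q.
∂f/∂p = 6(p - 1)(p + 1); at p=2 this is 18, so p decreases.
∂f/∂q = 6q(q - 1); at q=2 this is 12, so q decreases.
p converges to its nearest critical value 1 (a local min of the p-part); q converges to 1. The iterate converges to (1, 1).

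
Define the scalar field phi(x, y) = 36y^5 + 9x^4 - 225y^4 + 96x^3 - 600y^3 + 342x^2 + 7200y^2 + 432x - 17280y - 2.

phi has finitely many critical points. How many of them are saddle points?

phi separates as a function of x plus a function of y, so ∇phi=0 decouples.
∂phi/∂x = 36(x + 1)(x + 3)(x + 4) = 0 at x ∈ {-4, -3, -1}; ∂phi/∂y = 180(y - 4)(y - 3)(y - 2)(y + 4) = 0 at y ∈ {-4, 2, 3, 4}.
The Hessian is diagonal: diag(phi_xx, phi_yy). Second derivatives: phi_xx(-4)=108, phi_xx(-3)=-72, phi_xx(-1)=216; phi_yy(-4)=-60480, phi_yy(2)=2160, phi_yy(3)=-1260, phi_yy(4)=2880.
Saddle points occur where the two diagonal entries have opposite signs: (-4, -4), (-4, 3), (-3, 2), (-3, 4), (-1, -4), (-1, 3). Count: 6.

6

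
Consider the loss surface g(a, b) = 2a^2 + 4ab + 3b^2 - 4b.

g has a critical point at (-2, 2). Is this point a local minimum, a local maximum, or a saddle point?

The Hessian of g is constant: H = [[4, 4], [4, 6]].
det(H) = 4·6 − 4² = 8.
det(H) > 0 and tr(H) = 10 > 0, so H is positive definite and the point is a local minimum.

local minimum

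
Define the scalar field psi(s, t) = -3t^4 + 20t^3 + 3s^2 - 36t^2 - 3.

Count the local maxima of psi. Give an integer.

psi separates as a function of s plus a function of t, so ∇psi=0 decouples.
∂psi/∂s = 6s = 0 at s ∈ {0}; ∂psi/∂t = -12t(t - 3)(t - 2) = 0 at t ∈ {0, 2, 3}.
The Hessian is diagonal: diag(psi_ss, psi_tt). Second derivatives: psi_ss(0)=6; psi_tt(0)=-72, psi_tt(2)=24, psi_tt(3)=-36.
Local maxima occur where both diagonal entries negative: none. Count: 0.

0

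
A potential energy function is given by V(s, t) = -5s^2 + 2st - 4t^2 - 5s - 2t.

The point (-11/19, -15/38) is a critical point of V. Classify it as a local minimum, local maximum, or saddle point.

local maximum

The Hessian of V is constant: H = [[-10, 2], [2, -8]].
det(H) = (-10)·(-8) − 2² = 76.
det(H) > 0 and tr(H) = -18 < 0, so H is negative definite and the point is a local maximum.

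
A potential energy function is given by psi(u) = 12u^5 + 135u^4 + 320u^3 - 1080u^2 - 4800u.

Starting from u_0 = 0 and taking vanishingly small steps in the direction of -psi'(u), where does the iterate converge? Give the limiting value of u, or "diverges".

2

psi'(u) = 60(u - 2)(u + 2)(u + 4)(u + 5), so psi'(0) = -4800.
Gradient descent moves in the -psi' direction, i.e. u is increasing.
The nearest critical point in that direction is u = 2, where psi'' = 10080 > 0 (a local minimum). The iterate converges there.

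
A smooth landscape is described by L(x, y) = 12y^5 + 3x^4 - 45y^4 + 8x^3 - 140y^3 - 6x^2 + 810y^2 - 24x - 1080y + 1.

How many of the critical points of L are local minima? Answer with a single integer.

4

L separates as a function of x plus a function of y, so ∇L=0 decouples.
∂L/∂x = 12(x - 1)(x + 1)(x + 2) = 0 at x ∈ {-2, -1, 1}; ∂L/∂y = 60(y - 3)(y - 2)(y - 1)(y + 3) = 0 at y ∈ {-3, 1, 2, 3}.
The Hessian is diagonal: diag(L_xx, L_yy). Second derivatives: L_xx(-2)=36, L_xx(-1)=-24, L_xx(1)=72; L_yy(-3)=-7200, L_yy(1)=480, L_yy(2)=-300, L_yy(3)=720.
Local minima occur where both diagonal entries positive: (-2, 1), (-2, 3), (1, 1), (1, 3). Count: 4.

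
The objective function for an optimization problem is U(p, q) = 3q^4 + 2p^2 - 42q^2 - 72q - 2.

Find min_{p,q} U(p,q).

U(p,q) separates as A(p) + B(q) − 2, so its minimum is min A + min B − 2.
A'(p) = 4p vanishes at p ∈ {0}; B'(q) = 12(q - 3)(q + 1)(q + 2) vanishes at q ∈ {-2, -1, 3}.
Local minima of A (where A''>0): A(0)=0. Local minima of B: B(-2)=24, B(3)=-351.
So the global minimum of U is A(0) + B(3) − 2 = 0 − 351 − 2 = -353, attained at (0, 3).

-353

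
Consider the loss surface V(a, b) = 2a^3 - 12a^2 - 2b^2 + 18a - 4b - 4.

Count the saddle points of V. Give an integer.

V separates as a function of a plus a function of b, so ∇V=0 decouples.
∂V/∂a = 6(a - 3)(a - 1) = 0 at a ∈ {1, 3}; ∂V/∂b = -4(b + 1) = 0 at b ∈ {-1}.
The Hessian is diagonal: diag(V_aa, V_bb). Second derivatives: V_aa(1)=-12, V_aa(3)=12; V_bb(-1)=-4.
Saddle points occur where the two diagonal entries have opposite signs: (3, -1). Count: 1.

1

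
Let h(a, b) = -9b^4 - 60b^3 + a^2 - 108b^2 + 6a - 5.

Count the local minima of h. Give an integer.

h separates as a function of a plus a function of b, so ∇h=0 decouples.
∂h/∂a = 2(a + 3) = 0 at a ∈ {-3}; ∂h/∂b = -36b(b + 2)(b + 3) = 0 at b ∈ {-3, -2, 0}.
The Hessian is diagonal: diag(h_aa, h_bb). Second derivatives: h_aa(-3)=2; h_bb(-3)=-108, h_bb(-2)=72, h_bb(0)=-216.
Local minima occur where both diagonal entries positive: (-3, -2). Count: 1.

1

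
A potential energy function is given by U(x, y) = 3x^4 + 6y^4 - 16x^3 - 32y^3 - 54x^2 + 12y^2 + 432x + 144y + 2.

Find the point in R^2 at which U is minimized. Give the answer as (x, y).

(-3, -1)

U(x,y) separates as P(x) + Q(y) + 2, so its minimum is min P + min Q + 2.
P'(x) = 12(x - 4)(x - 3)(x + 3) vanishes at x ∈ {-3, 3, 4}; Q'(y) = 24(y - 3)(y - 2)(y + 1) vanishes at y ∈ {-1, 2, 3}.
Local minima of P (where P''>0): P(-3)=-1107, P(4)=608. Local minima of Q: Q(-1)=-94, Q(3)=162.
So the global minimum of U is P(-3) + Q(-1) + 2 = -1107 − 94 + 2 = -1199, attained at (-3, -1).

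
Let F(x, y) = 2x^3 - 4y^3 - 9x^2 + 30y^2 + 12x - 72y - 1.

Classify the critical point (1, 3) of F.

The mixed partial ∂²F/∂x∂y is 0, so the Hessian at any point is diag(F_xx, F_yy) = diag(6(2x - 3), 12(-2y + 5)).
At (1, 3): H = diag(-6, -12).
Both eigenvalues are negative, so H is negative definite: a local maximum.

local maximum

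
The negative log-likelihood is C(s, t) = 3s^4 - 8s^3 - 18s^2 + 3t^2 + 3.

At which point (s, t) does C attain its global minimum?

(3, 0)

C(s,t) separates as P(s) + Q(t) + 3, so its minimum is min P + min Q + 3.
P'(s) = 12s(s - 3)(s + 1) vanishes at s ∈ {-1, 0, 3}; Q'(t) = 6t vanishes at t ∈ {0}.
Local minima of P (where P''>0): P(-1)=-7, P(3)=-135. Local minima of Q: Q(0)=0.
So the global minimum of C is P(3) + Q(0) + 3 = -135 + 0 + 3 = -132, attained at (3, 0).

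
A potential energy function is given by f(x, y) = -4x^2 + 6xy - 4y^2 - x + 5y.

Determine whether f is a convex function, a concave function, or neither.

f is quadratic, so its Hessian is the constant matrix H = [[-8, 6], [6, -8]].
det(H) = 28, tr(H) = -16.
det(H) > 0 and tr(H) < 0, so H is negative definite everywhere: concave.

concave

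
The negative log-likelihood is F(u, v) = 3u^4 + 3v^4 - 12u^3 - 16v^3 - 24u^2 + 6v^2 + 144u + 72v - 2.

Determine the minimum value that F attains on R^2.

F(u,v) separates as P(u) + Q(v) − 2, so its minimum is min P + min Q − 2.
P'(u) = 12(u - 3)(u - 2)(u + 2) vanishes at u ∈ {-2, 2, 3}; Q'(v) = 12(v - 3)(v - 2)(v + 1) vanishes at v ∈ {-1, 2, 3}.
Local minima of P (where P''>0): P(-2)=-240, P(3)=135. Local minima of Q: Q(-1)=-47, Q(3)=81.
So the global minimum of F is P(-2) + Q(-1) − 2 = -240 − 47 − 2 = -289, attained at (-2, -1).

-289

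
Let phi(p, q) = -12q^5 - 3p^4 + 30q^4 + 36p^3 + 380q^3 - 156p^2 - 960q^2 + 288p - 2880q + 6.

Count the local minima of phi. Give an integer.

2

phi separates as a function of p plus a function of q, so ∇phi=0 decouples.
∂phi/∂p = -12(p - 4)(p - 3)(p - 2) = 0 at p ∈ {2, 3, 4}; ∂phi/∂q = -60(q - 4)(q - 3)(q + 1)(q + 4) = 0 at q ∈ {-4, -1, 3, 4}.
The Hessian is diagonal: diag(phi_pp, phi_qq). Second derivatives: phi_pp(2)=-24, phi_pp(3)=12, phi_pp(4)=-24; phi_qq(-4)=10080, phi_qq(-1)=-3600, phi_qq(3)=1680, phi_qq(4)=-2400.
Local minima occur where both diagonal entries positive: (3, -4), (3, 3). Count: 2.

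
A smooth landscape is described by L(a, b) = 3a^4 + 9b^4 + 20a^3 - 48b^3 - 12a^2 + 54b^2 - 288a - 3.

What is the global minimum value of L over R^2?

-500

L(a,b) separates as P(a) + Q(b) − 3, so its minimum is min P + min Q − 3.
P'(a) = 12(a - 2)(a + 3)(a + 4) vanishes at a ∈ {-4, -3, 2}; Q'(b) = 36b(b - 3)(b - 1) vanishes at b ∈ {0, 1, 3}.
Local minima of P (where P''>0): P(-4)=448, P(2)=-416. Local minima of Q: Q(0)=0, Q(3)=-81.
So the global minimum of L is P(2) + Q(3) − 3 = -416 − 81 − 3 = -500, attained at (2, 3).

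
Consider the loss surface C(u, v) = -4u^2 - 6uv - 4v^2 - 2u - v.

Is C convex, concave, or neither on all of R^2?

concave

C is quadratic, so its Hessian is the constant matrix H = [[-8, -6], [-6, -8]].
det(H) = 28, tr(H) = -16.
det(H) > 0 and tr(H) < 0, so H is negative definite everywhere: concave.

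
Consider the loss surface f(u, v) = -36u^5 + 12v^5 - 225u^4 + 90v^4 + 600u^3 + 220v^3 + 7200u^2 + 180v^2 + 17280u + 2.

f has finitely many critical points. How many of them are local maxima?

4

f separates as a function of u plus a function of v, so ∇f=0 decouples.
∂f/∂u = -180(u - 4)(u + 2)(u + 3)(u + 4) = 0 at u ∈ {-4, -3, -2, 4}; ∂f/∂v = 60v(v + 1)(v + 2)(v + 3) = 0 at v ∈ {-3, -2, -1, 0}.
The Hessian is diagonal: diag(f_uu, f_vv). Second derivatives: f_uu(-4)=2880, f_uu(-3)=-1260, f_uu(-2)=2160, f_uu(4)=-60480; f_vv(-3)=-360, f_vv(-2)=120, f_vv(-1)=-120, f_vv(0)=360.
Local maxima occur where both diagonal entries negative: (-3, -3), (-3, -1), (4, -3), (4, -1). Count: 4.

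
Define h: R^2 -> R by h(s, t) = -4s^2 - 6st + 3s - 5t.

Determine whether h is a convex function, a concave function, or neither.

neither

h is quadratic, so its Hessian is the constant matrix H = [[-8, -6], [-6, 0]].
det(H) = -36, tr(H) = -8.
det(H) < 0, so H is indefinite: neither convex nor concave.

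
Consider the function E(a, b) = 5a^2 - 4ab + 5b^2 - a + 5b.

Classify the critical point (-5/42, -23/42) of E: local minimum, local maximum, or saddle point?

local minimum

The Hessian of E is constant: H = [[10, -4], [-4, 10]].
det(H) = 10·10 − (-4)² = 84.
det(H) > 0 and tr(H) = 20 > 0, so H is positive definite and the point is a local minimum.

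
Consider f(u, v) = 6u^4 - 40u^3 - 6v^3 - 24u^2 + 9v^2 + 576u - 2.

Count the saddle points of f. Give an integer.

f separates as a function of u plus a function of v, so ∇f=0 decouples.
∂f/∂u = 24(u - 4)(u - 3)(u + 2) = 0 at u ∈ {-2, 3, 4}; ∂f/∂v = -18v(v - 1) = 0 at v ∈ {0, 1}.
The Hessian is diagonal: diag(f_uu, f_vv). Second derivatives: f_uu(-2)=720, f_uu(3)=-120, f_uu(4)=144; f_vv(0)=18, f_vv(1)=-18.
Saddle points occur where the two diagonal entries have opposite signs: (-2, 1), (3, 0), (4, 1). Count: 3.

3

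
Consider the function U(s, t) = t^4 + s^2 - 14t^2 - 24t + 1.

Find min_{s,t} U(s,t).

U(s,t) separates as P(s) + Q(t) + 1, so its minimum is min P + min Q + 1.
P'(s) = 2s vanishes at s ∈ {0}; Q'(t) = 4(t - 3)(t + 1)(t + 2) vanishes at t ∈ {-2, -1, 3}.
Local minima of P (where P''>0): P(0)=0. Local minima of Q: Q(-2)=8, Q(3)=-117.
So the global minimum of U is P(0) + Q(3) + 1 = 0 − 117 + 1 = -116, attained at (0, 3).

-116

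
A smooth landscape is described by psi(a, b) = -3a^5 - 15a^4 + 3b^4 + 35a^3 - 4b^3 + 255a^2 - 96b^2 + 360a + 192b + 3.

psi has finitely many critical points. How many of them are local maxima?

psi separates as a function of a plus a function of b, so ∇psi=0 decouples.
∂psi/∂a = -15(a - 3)(a + 1)(a + 2)(a + 4) = 0 at a ∈ {-4, -2, -1, 3}; ∂psi/∂b = 12(b - 4)(b - 1)(b + 4) = 0 at b ∈ {-4, 1, 4}.
The Hessian is diagonal: diag(psi_aa, psi_bb). Second derivatives: psi_aa(-4)=630, psi_aa(-2)=-150, psi_aa(-1)=180, psi_aa(3)=-2100; psi_bb(-4)=480, psi_bb(1)=-180, psi_bb(4)=288.
Local maxima occur where both diagonal entries negative: (-2, 1), (3, 1). Count: 2.

2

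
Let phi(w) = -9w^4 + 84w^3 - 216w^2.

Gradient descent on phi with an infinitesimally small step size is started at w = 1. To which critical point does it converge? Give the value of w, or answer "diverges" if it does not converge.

3

phi'(w) = -36w(w - 4)(w - 3), so phi'(1) = -216.
Gradient descent moves in the -phi' direction, i.e. w is increasing.
The nearest critical point in that direction is w = 3, where phi'' = 108 > 0 (a local minimum). The iterate converges there.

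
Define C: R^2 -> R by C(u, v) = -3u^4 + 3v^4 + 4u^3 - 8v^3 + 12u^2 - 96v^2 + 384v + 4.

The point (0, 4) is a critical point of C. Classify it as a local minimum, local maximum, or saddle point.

local minimum

The mixed partial ∂²C/∂u∂v is 0, so the Hessian at any point is diag(C_uu, C_vv) = diag(12(-3u^2 + 2u + 2), 12(3v^2 - 4v - 16)).
At (0, 4): H = diag(24, 192).
Both eigenvalues are positive, so H is positive definite: a local minimum.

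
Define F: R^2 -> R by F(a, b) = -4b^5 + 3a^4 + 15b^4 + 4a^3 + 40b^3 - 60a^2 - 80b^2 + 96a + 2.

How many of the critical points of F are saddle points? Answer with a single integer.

6

F separates as a function of a plus a function of b, so ∇F=0 decouples.
∂F/∂a = 12(a - 2)(a - 1)(a + 4) = 0 at a ∈ {-4, 1, 2}; ∂F/∂b = -20b(b - 4)(b - 1)(b + 2) = 0 at b ∈ {-2, 0, 1, 4}.
The Hessian is diagonal: diag(F_aa, F_bb). Second derivatives: F_aa(-4)=360, F_aa(1)=-60, F_aa(2)=72; F_bb(-2)=720, F_bb(0)=-160, F_bb(1)=180, F_bb(4)=-1440.
Saddle points occur where the two diagonal entries have opposite signs: (-4, 0), (-4, 4), (1, -2), (1, 1), (2, 0), (2, 4). Count: 6.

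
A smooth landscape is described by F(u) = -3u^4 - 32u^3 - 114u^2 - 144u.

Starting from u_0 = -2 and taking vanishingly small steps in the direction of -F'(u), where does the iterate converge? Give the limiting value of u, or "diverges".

-3

F'(u) = -12(u + 1)(u + 3)(u + 4), so F'(-2) = 24.
Gradient descent moves in the -F' direction, i.e. u is decreasing.
The nearest critical point in that direction is u = -3, where F'' = 24 > 0 (a local minimum). The iterate converges there.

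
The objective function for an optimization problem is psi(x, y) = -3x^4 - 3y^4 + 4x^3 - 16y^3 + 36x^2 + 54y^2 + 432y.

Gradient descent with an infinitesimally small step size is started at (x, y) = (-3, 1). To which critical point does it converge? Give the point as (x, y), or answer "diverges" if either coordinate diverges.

diverges

psi is separable, so gradient descent decouples: x follows -∂psi/∂x, y follows -∂psi/∂y.
∂psi/∂x = -12x(x - 3)(x + 2); at x=-3 this is 216, so x decreases.
∂psi/∂y = -12(y - 3)(y + 3)(y + 4); at y=1 this is 480, so y decreases.
The x-coordinate has no critical point in that direction and runs off to infinity.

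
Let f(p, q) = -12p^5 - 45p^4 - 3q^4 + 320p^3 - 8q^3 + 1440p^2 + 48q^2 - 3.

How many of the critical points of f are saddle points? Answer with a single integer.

6

f separates as a function of p plus a function of q, so ∇f=0 decouples.
∂f/∂p = -60p(p - 4)(p + 3)(p + 4) = 0 at p ∈ {-4, -3, 0, 4}; ∂f/∂q = -12q(q - 2)(q + 4) = 0 at q ∈ {-4, 0, 2}.
The Hessian is diagonal: diag(f_pp, f_qq). Second derivatives: f_pp(-4)=1920, f_pp(-3)=-1260, f_pp(0)=2880, f_pp(4)=-13440; f_qq(-4)=-288, f_qq(0)=96, f_qq(2)=-144.
Saddle points occur where the two diagonal entries have opposite signs: (-4, -4), (-4, 2), (-3, 0), (0, -4), (0, 2), (4, 0). Count: 6.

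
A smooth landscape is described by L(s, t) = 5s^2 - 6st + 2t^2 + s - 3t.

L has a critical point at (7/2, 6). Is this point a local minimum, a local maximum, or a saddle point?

local minimum

The Hessian of L is constant: H = [[10, -6], [-6, 4]].
det(H) = 10·4 − (-6)² = 4.
det(H) > 0 and tr(H) = 14 > 0, so H is positive definite and the point is a local minimum.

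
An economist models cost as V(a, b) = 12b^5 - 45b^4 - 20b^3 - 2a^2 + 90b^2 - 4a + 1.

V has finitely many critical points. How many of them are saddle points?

V separates as a function of a plus a function of b, so ∇V=0 decouples.
∂V/∂a = -4(a + 1) = 0 at a ∈ {-1}; ∂V/∂b = 60b(b - 3)(b - 1)(b + 1) = 0 at b ∈ {-1, 0, 1, 3}.
The Hessian is diagonal: diag(V_aa, V_bb). Second derivatives: V_aa(-1)=-4; V_bb(-1)=-480, V_bb(0)=180, V_bb(1)=-240, V_bb(3)=1440.
Saddle points occur where the two diagonal entries have opposite signs: (-1, 0), (-1, 3). Count: 2.

2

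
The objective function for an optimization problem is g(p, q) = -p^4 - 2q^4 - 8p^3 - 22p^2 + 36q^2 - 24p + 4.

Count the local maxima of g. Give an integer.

4

g separates as a function of p plus a function of q, so ∇g=0 decouples.
∂g/∂p = -4(p + 1)(p + 2)(p + 3) = 0 at p ∈ {-3, -2, -1}; ∂g/∂q = -8q(q - 3)(q + 3) = 0 at q ∈ {-3, 0, 3}.
The Hessian is diagonal: diag(g_pp, g_qq). Second derivatives: g_pp(-3)=-8, g_pp(-2)=4, g_pp(-1)=-8; g_qq(-3)=-144, g_qq(0)=72, g_qq(3)=-144.
Local maxima occur where both diagonal entries negative: (-3, -3), (-3, 3), (-1, -3), (-1, 3). Count: 4.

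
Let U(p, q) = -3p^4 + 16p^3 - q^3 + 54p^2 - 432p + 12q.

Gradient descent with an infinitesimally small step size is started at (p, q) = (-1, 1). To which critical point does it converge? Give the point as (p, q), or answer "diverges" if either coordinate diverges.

(3, -2)

U is separable, so gradient descent decouples: p follows -∂U/∂p, q follows -∂U/∂q.
∂U/∂p = -12(p - 4)(p - 3)(p + 3); at p=-1 this is -480, so p increases.
∂U/∂q = -3(q - 2)(q + 2); at q=1 this is 9, so q decreases.
p converges to its nearest critical value 3 (a local min of the p-part); q converges to -2. The iterate converges to (3, -2).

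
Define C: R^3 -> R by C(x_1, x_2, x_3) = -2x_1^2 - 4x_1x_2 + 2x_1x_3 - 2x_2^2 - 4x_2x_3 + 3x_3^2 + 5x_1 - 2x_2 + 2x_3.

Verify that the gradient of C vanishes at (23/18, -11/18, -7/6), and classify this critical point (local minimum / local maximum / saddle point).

∇C = (-4x_1 - 4x_2 + 2x_3 + 5, -4x_1 - 4x_2 - 4x_3 - 2, 2x_1 - 4x_2 + 6x_3 + 2); substituting (23/18, -11/18, -7/6) gives ∇C = (0, 0, 0), so (23/18, -11/18, -7/6) is indeed a critical point.
The Hessian is constant: H = [[-4, -4, 2], [-4, -4, -4], [2, -4, 6]].
Leading principal minors: Δ₁ = -4, Δ₂ = 0, Δ₃ = 144.
The minors fit neither the all-positive nor the alternating-sign pattern, so H is indefinite: a saddle point.

saddle point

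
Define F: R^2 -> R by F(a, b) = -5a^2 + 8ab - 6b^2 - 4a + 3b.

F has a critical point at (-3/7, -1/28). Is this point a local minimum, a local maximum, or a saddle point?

local maximum

The Hessian of F is constant: H = [[-10, 8], [8, -12]].
det(H) = (-10)·(-12) − 8² = 56.
det(H) > 0 and tr(H) = -22 < 0, so H is negative definite and the point is a local maximum.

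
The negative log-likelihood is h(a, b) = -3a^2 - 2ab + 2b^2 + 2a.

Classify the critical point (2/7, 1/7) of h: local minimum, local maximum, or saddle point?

The Hessian of h is constant: H = [[-6, -2], [-2, 4]].
det(H) = (-6)·4 − (-2)² = -28.
Since det(H) < 0, H is indefinite and the critical point is a saddle point.

saddle point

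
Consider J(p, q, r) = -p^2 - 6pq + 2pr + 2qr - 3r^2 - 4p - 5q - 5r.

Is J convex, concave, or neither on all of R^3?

J is quadratic, so its Hessian is the constant matrix H = [[-2, -6, 2], [-6, 0, 2], [2, 2, -6]].
Leading principal minors: -2, -36, 176.
Neither pattern holds ⇒ H is indefinite ⇒ neither convex nor concave.

neither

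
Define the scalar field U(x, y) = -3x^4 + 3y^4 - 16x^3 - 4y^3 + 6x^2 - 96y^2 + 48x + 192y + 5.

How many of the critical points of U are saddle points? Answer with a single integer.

5

U separates as a function of x plus a function of y, so ∇U=0 decouples.
∂U/∂x = -12(x - 1)(x + 1)(x + 4) = 0 at x ∈ {-4, -1, 1}; ∂U/∂y = 12(y - 4)(y - 1)(y + 4) = 0 at y ∈ {-4, 1, 4}.
The Hessian is diagonal: diag(U_xx, U_yy). Second derivatives: U_xx(-4)=-180, U_xx(-1)=72, U_xx(1)=-120; U_yy(-4)=480, U_yy(1)=-180, U_yy(4)=288.
Saddle points occur where the two diagonal entries have opposite signs: (-4, -4), (-4, 4), (-1, 1), (1, -4), (1, 4). Count: 5.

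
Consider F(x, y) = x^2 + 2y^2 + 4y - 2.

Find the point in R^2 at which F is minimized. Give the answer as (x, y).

F(x,y) separates as P(x) + Q(y) − 2, so its minimum is min P + min Q − 2.
P'(x) = 2x vanishes at x ∈ {0}; Q'(y) = 4y + 4 vanishes at y ∈ {-1}.
Local minima of P (where P''>0): P(0)=0. Local minima of Q: Q(-1)=-2.
So the global minimum of F is P(0) + Q(-1) − 2 = 0 − 2 − 2 = -4, attained at (0, -1).

(0, -1)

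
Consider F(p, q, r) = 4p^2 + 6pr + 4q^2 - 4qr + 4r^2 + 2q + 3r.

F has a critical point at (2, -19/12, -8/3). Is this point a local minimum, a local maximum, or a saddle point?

The Hessian is constant: H = [[8, 0, 6], [0, 8, -4], [6, -4, 8]].
Leading principal minors: Δ₁ = 8, Δ₂ = 64, Δ₃ = 96.
All leading minors are positive, so H is positive definite: a local minimum.

local minimum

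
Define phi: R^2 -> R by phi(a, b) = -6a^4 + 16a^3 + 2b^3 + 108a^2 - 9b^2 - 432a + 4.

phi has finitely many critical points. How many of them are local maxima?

phi separates as a function of a plus a function of b, so ∇phi=0 decouples.
∂phi/∂a = -24(a - 3)(a - 2)(a + 3) = 0 at a ∈ {-3, 2, 3}; ∂phi/∂b = 6b(b - 3) = 0 at b ∈ {0, 3}.
The Hessian is diagonal: diag(phi_aa, phi_bb). Second derivatives: phi_aa(-3)=-720, phi_aa(2)=120, phi_aa(3)=-144; phi_bb(0)=-18, phi_bb(3)=18.
Local maxima occur where both diagonal entries negative: (-3, 0), (3, 0). Count: 2.

2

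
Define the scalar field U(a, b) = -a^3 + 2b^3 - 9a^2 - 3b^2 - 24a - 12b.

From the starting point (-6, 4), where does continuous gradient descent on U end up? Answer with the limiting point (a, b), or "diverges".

U is separable, so gradient descent decouples: a follows -∂U/∂a, b follows -∂U/∂b.
∂U/∂a = -3(a + 2)(a + 4); at a=-6 this is -24, so a increases.
∂U/∂b = 6(b - 2)(b + 1); at b=4 this is 60, so b decreases.
a converges to its nearest critical value -4 (a local min of the a-part); b converges to 2. The iterate converges to (-4, 2).

(-4, 2)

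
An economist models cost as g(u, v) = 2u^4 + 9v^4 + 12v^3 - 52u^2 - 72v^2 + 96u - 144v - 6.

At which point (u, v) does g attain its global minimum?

(-4, 2)

g(u,v) separates as P(u) + Q(v) − 6, so its minimum is min P + min Q − 6.
P'(u) = 8(u - 3)(u - 1)(u + 4) vanishes at u ∈ {-4, 1, 3}; Q'(v) = 36(v - 2)(v + 1)(v + 2) vanishes at v ∈ {-2, -1, 2}.
Local minima of P (where P''>0): P(-4)=-704, P(3)=-18. Local minima of Q: Q(-2)=48, Q(2)=-336.
So the global minimum of g is P(-4) + Q(2) − 6 = -704 − 336 − 6 = -1046, attained at (-4, 2).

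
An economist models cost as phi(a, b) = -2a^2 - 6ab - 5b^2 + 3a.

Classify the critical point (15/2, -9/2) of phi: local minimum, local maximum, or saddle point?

local maximum

The Hessian of phi is constant: H = [[-4, -6], [-6, -10]].
det(H) = (-4)·(-10) − (-6)² = 4.
det(H) > 0 and tr(H) = -14 < 0, so H is negative definite and the point is a local maximum.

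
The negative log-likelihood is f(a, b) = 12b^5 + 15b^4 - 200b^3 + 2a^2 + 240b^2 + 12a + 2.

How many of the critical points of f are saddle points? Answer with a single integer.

2

f separates as a function of a plus a function of b, so ∇f=0 decouples.
∂f/∂a = 4(a + 3) = 0 at a ∈ {-3}; ∂f/∂b = 60b(b - 2)(b - 1)(b + 4) = 0 at b ∈ {-4, 0, 1, 2}.
The Hessian is diagonal: diag(f_aa, f_bb). Second derivatives: f_aa(-3)=4; f_bb(-4)=-7200, f_bb(0)=480, f_bb(1)=-300, f_bb(2)=720.
Saddle points occur where the two diagonal entries have opposite signs: (-3, -4), (-3, 1). Count: 2.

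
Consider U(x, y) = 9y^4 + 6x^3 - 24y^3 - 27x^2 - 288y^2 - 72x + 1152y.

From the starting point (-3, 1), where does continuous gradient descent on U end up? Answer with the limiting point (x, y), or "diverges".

diverges

U is separable, so gradient descent decouples: x follows -∂U/∂x, y follows -∂U/∂y.
∂U/∂x = 18(x - 4)(x + 1); at x=-3 this is 252, so x decreases.
∂U/∂y = 36(y - 4)(y - 2)(y + 4); at y=1 this is 540, so y decreases.
The x-coordinate has no critical point in that direction and runs off to infinity.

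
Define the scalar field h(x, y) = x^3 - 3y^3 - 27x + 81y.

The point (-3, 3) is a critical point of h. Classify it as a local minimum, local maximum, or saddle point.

local maximum

The mixed partial ∂²h/∂x∂y is 0, so the Hessian at any point is diag(h_xx, h_yy) = diag(6x, -18y).
At (-3, 3): H = diag(-18, -54).
Both eigenvalues are negative, so H is negative definite: a local maximum.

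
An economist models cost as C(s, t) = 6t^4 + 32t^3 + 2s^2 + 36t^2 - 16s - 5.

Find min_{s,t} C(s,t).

-91

C(s,t) separates as P(s) + Q(t) − 5, so its minimum is min P + min Q − 5.
P'(s) = 4s - 16 vanishes at s ∈ {4}; Q'(t) = 24t(t + 1)(t + 3) vanishes at t ∈ {-3, -1, 0}.
Local minima of P (where P''>0): P(4)=-32. Local minima of Q: Q(-3)=-54, Q(0)=0.
So the global minimum of C is P(4) + Q(-3) − 5 = -32 − 54 − 5 = -91, attained at (4, -3).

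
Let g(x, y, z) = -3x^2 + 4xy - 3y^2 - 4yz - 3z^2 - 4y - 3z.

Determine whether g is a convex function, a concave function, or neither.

concave

g is quadratic, so its Hessian is the constant matrix H = [[-6, 4, 0], [4, -6, -4], [0, -4, -6]].
Leading principal minors: -6, 20, -24.
Signs alternate −, +, − ⇒ H ≺ 0 ⇒ concave.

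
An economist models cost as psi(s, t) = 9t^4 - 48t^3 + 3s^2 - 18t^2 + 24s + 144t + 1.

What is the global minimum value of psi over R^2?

psi(s,t) separates as P(s) + Q(t) + 1, so its minimum is min P + min Q + 1.
P'(s) = 6s + 24 vanishes at s ∈ {-4}; Q'(t) = 36(t - 4)(t - 1)(t + 1) vanishes at t ∈ {-1, 1, 4}.
Local minima of P (where P''>0): P(-4)=-48. Local minima of Q: Q(-1)=-105, Q(4)=-480.
So the global minimum of psi is P(-4) + Q(4) + 1 = -48 − 480 + 1 = -527, attained at (-4, 4).

-527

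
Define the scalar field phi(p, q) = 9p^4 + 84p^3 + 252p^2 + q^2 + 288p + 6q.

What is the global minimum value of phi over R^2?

-201

phi(p,q) separates as A(p) + B(q), so its minimum is min A + min B.
A'(p) = 36(p + 1)(p + 2)(p + 4) vanishes at p ∈ {-4, -2, -1}; B'(q) = 2q + 6 vanishes at q ∈ {-3}.
Local minima of A (where A''>0): A(-4)=-192, A(-1)=-111. Local minima of B: B(-3)=-9.
So the global minimum of phi is A(-4) + B(-3) = -192 − 9 = -201, attained at (-4, -3).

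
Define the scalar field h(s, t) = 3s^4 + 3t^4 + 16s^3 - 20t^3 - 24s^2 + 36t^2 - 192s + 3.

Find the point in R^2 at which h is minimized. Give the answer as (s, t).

(2, 0)

h(s,t) separates as P(s) + Q(t) + 3, so its minimum is min P + min Q + 3.
P'(s) = 12(s - 2)(s + 2)(s + 4) vanishes at s ∈ {-4, -2, 2}; Q'(t) = 12t(t - 3)(t - 2) vanishes at t ∈ {0, 2, 3}.
Local minima of P (where P''>0): P(-4)=128, P(2)=-304. Local minima of Q: Q(0)=0, Q(3)=27.
So the global minimum of h is P(2) + Q(0) + 3 = -304 + 0 + 3 = -301, attained at (2, 0).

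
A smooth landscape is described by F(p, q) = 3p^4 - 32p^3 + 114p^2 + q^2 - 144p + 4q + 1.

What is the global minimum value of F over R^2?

F(p,q) separates as A(p) + B(q) + 1, so its minimum is min A + min B + 1.
A'(p) = 12(p - 4)(p - 3)(p - 1) vanishes at p ∈ {1, 3, 4}; B'(q) = 2q + 4 vanishes at q ∈ {-2}.
Local minima of A (where A''>0): A(1)=-59, A(4)=-32. Local minima of B: B(-2)=-4.
So the global minimum of F is A(1) + B(-2) + 1 = -59 − 4 + 1 = -62, attained at (1, -2).

-62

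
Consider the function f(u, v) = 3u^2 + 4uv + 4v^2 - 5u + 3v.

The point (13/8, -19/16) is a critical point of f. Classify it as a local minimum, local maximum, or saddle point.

local minimum

The Hessian of f is constant: H = [[6, 4], [4, 8]].
det(H) = 6·8 − 4² = 32.
det(H) > 0 and tr(H) = 14 > 0, so H is positive definite and the point is a local minimum.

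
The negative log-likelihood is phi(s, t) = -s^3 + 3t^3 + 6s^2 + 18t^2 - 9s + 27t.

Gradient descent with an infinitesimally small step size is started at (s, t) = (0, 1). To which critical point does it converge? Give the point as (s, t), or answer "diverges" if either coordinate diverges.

(1, -1)

phi is separable, so gradient descent decouples: s follows -∂phi/∂s, t follows -∂phi/∂t.
∂phi/∂s = -3(s - 3)(s - 1); at s=0 this is -9, so s increases.
∂phi/∂t = 9(t + 1)(t + 3); at t=1 this is 72, so t decreases.
s converges to its nearest critical value 1 (a local min of the s-part); t converges to -1. The iterate converges to (1, -1).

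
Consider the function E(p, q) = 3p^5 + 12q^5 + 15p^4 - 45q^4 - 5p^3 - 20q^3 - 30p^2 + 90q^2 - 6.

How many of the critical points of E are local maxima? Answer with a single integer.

E separates as a function of p plus a function of q, so ∇E=0 decouples.
∂E/∂p = 15p(p - 1)(p + 1)(p + 4) = 0 at p ∈ {-4, -1, 0, 1}; ∂E/∂q = 60q(q - 3)(q - 1)(q + 1) = 0 at q ∈ {-1, 0, 1, 3}.
The Hessian is diagonal: diag(E_pp, E_qq). Second derivatives: E_pp(-4)=-900, E_pp(-1)=90, E_pp(0)=-60, E_pp(1)=150; E_qq(-1)=-480, E_qq(0)=180, E_qq(1)=-240, E_qq(3)=1440.
Local maxima occur where both diagonal entries negative: (-4, -1), (-4, 1), (0, -1), (0, 1). Count: 4.

4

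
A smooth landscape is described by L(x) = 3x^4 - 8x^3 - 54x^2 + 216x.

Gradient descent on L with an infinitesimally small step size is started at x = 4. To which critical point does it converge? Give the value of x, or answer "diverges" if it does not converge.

L'(x) = 12(x - 3)(x - 2)(x + 3), so L'(4) = 168.
Gradient descent moves in the -L' direction, i.e. x is decreasing.
The nearest critical point in that direction is x = 3, where L'' = 72 > 0 (a local minimum). The iterate converges there.

3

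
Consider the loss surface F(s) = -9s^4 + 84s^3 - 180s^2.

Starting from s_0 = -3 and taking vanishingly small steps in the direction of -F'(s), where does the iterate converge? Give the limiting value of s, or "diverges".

F'(s) = -36s(s - 5)(s - 2), so F'(-3) = 4320.
Gradient descent moves in the -F' direction, i.e. s is decreasing.
There is no critical point below s=-3, and F' keeps the same sign, so the iterate runs off to −∞.

diverges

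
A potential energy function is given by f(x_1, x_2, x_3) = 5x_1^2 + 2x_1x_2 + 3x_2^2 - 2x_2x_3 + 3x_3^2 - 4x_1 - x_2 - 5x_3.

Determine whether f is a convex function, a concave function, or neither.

f is quadratic, so its Hessian is the constant matrix H = [[10, 2, 0], [2, 6, -2], [0, -2, 6]].
Leading principal minors: 10, 56, 296.
All positive ⇒ H ≻ 0 ⇒ convex.

convex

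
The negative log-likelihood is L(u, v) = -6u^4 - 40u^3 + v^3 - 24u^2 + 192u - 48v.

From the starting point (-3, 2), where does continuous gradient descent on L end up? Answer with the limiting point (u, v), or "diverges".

L is separable, so gradient descent decouples: u follows -∂L/∂u, v follows -∂L/∂v.
∂L/∂u = -24(u - 1)(u + 2)(u + 4); at u=-3 this is -96, so u increases.
∂L/∂v = 3(v - 4)(v + 4); at v=2 this is -36, so v increases.
u converges to its nearest critical value -2 (a local min of the u-part); v converges to 4. The iterate converges to (-2, 4).

(-2, 4)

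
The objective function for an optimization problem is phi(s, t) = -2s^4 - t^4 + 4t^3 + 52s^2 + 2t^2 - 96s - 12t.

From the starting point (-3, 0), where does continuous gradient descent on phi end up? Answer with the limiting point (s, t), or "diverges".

phi is separable, so gradient descent decouples: s follows -∂phi/∂s, t follows -∂phi/∂t.
∂phi/∂s = -8(s - 3)(s - 1)(s + 4); at s=-3 this is -192, so s increases.
∂phi/∂t = -4(t - 3)(t - 1)(t + 1); at t=0 this is -12, so t increases.
s converges to its nearest critical value 1 (a local min of the s-part); t converges to 1. The iterate converges to (1, 1).

(1, 1)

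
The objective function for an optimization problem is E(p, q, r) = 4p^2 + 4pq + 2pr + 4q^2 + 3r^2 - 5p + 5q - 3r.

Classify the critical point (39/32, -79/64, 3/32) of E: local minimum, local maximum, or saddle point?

The Hessian is constant: H = [[8, 4, 2], [4, 8, 0], [2, 0, 6]].
Leading principal minors: Δ₁ = 8, Δ₂ = 48, Δ₃ = 256.
All leading minors are positive, so H is positive definite: a local minimum.

local minimum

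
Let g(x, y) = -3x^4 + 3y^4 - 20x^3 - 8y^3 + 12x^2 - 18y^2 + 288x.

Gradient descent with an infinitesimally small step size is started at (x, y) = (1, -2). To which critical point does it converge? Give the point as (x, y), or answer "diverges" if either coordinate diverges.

g is separable, so gradient descent decouples: x follows -∂g/∂x, y follows -∂g/∂y.
∂g/∂x = -12(x - 2)(x + 3)(x + 4); at x=1 this is 240, so x decreases.
∂g/∂y = 12y(y - 3)(y + 1); at y=-2 this is -120, so y increases.
x converges to its nearest critical value -3 (a local min of the x-part); y converges to -1. The iterate converges to (-3, -1).

(-3, -1)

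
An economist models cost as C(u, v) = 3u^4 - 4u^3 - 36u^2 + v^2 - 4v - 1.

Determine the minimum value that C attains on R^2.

-194

C(u,v) separates as P(u) + Q(v) − 1, so its minimum is min P + min Q − 1.
P'(u) = 12u(u - 3)(u + 2) vanishes at u ∈ {-2, 0, 3}; Q'(v) = 2v - 4 vanishes at v ∈ {2}.
Local minima of P (where P''>0): P(-2)=-64, P(3)=-189. Local minima of Q: Q(2)=-4.
So the global minimum of C is P(3) + Q(2) − 1 = -189 − 4 − 1 = -194, attained at (3, 2).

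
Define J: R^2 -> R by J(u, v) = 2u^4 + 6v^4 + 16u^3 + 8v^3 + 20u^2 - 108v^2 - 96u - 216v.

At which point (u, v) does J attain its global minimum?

J(u,v) separates as P(u) + Q(v), so its minimum is min P + min Q.
P'(u) = 8(u - 1)(u + 3)(u + 4) vanishes at u ∈ {-4, -3, 1}; Q'(v) = 24(v - 3)(v + 1)(v + 3) vanishes at v ∈ {-3, -1, 3}.
Local minima of P (where P''>0): P(-4)=192, P(1)=-58. Local minima of Q: Q(-3)=-54, Q(3)=-918.
So the global minimum of J is P(1) + Q(3) = -58 − 918 = -976, attained at (1, 3).

(1, 3)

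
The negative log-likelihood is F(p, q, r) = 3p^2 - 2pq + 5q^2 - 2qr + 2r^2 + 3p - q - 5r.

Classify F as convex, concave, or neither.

F is quadratic, so its Hessian is the constant matrix H = [[6, -2, 0], [-2, 10, -2], [0, -2, 4]].
Leading principal minors: 6, 56, 200.
All positive ⇒ H ≻ 0 ⇒ convex.

convex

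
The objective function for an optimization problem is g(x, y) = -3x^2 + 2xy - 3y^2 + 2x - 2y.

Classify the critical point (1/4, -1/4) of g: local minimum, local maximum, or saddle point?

The Hessian of g is constant: H = [[-6, 2], [2, -6]].
det(H) = (-6)·(-6) − 2² = 32.
det(H) > 0 and tr(H) = -12 < 0, so H is negative definite and the point is a local maximum.

local maximum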